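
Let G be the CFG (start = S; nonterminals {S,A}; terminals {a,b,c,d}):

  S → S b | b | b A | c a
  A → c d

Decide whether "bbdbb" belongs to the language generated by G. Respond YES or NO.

Convert to CNF:
  S -> S T2 | T0 T3 | T2 A | b
  A -> T0 T1
  T0 -> c
  T1 -> d
  T2 -> b
  T3 -> a

CYK fill:
  [0..0]={S,T2}  "b"  orig:{S}
  [1..1]={S,T2}  "b"  orig:{S}
  [2..2]={T1}  "d"  orig:{}
  [3..3]={S,T2}  "b"  orig:{S}
  [4..4]={S,T2}  "b"  orig:{S}
  [0..1]={S}  "bb"
  [1..2]=∅  "bd"
  [2..3]=∅  "db"
  [3..4]={S}  "bb"
  [0..2]=∅  "bbd"
  [1..3]=∅  "bdb"
  [2..4]=∅  "dbb"
  [0..3]=∅  "bbdb"
  [1..4]=∅  "bdbb"
  [0..4]=∅  "bbdbb"

S ∉ T[0,4] ⇒ NO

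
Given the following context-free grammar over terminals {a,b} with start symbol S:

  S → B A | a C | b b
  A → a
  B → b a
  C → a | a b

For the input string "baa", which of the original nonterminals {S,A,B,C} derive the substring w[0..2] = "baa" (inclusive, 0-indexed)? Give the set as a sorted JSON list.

Convert to CNF:
  S -> B A | T0 T0 | T1 C
  A -> a
  B -> T0 T1
  C -> T1 T0 | a
  T0 -> b
  T1 -> a

CYK fill, restricted to cells inside w[0..2]:
  [0..0]={T0}  "b"  orig:{}
  [1..1]={A,C,T1}  "a"  orig:{A,C}
  [2..2]={A,C,T1}  "a"  orig:{A,C}
  [0..1]={B}  "ba"
  [1..2]={S}  "aa"
  [0..2]={S}  "baa"

Original NTs in T[0,2] deriving "baa": ["S"]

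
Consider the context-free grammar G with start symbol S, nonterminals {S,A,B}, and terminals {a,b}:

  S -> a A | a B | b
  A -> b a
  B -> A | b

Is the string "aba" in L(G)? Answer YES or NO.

CNF form of G:
  S -> T1 A | T1 B | b
  A -> T0 T1
  B -> T0 T1 | b
  T0 -> b
  T1 -> a

CYK table (by increasing span):
  cell(0,0) a: {T1}  orig:{}
  cell(1,1) b: {B,S,T0}  orig:{B,S}
  cell(2,2) a: {T1}  orig:{}
  cell(0,1) ab: {S}
  cell(1,2) ba: {A,B}
  cell(0,2) aba: {S}

S ∈ T[0,2] ⇒ YES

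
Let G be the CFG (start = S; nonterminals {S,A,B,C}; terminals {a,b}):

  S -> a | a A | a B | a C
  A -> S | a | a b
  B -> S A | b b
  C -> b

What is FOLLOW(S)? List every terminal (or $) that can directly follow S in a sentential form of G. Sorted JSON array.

Compute FIRST by fixpoint:
pass 1:
  A via A→a: +{a}
  B via B→b b: +{b}
  C via C→b: +{b}
  S via S→a: +{a}
  S: {a}  A: {a}  B: {b}  C: {b}
pass 2:
  B via B→S A: +{a}
  S: {a}  A: {a}  B: {a,b}  C: {b}
pass 3: (stable)
  S: {a}  A: {a}  B: {a,b}  C: {b}

Compute FOLLOW by fixpoint:
initialize: $ ∈ FOLLOW(S)
pass 1:
  B→S A: FOLLOW(S) ⊇ FIRST(A) = {a}; new: +{a}
  S→a A: FOLLOW(A) ⊇ FOLLOW(S) ⊇ {$,a}; new: +{$,a}
  S→a B: FOLLOW(B) ⊇ FOLLOW(S) ⊇ {$,a}; new: +{$,a}
  S→a C: FOLLOW(C) ⊇ FOLLOW(S) ⊇ {$,a}; new: +{$,a}
  FOLLOW[S]={$,a}  FOLLOW[A]={$,a}  FOLLOW[B]={$,a}  FOLLOW[C]={$,a}
pass 2: (no change)
  FOLLOW[S]={$,a}  FOLLOW[A]={$,a}  FOLLOW[B]={$,a}  FOLLOW[C]={$,a}

FOLLOW(S) = ["$", "a"]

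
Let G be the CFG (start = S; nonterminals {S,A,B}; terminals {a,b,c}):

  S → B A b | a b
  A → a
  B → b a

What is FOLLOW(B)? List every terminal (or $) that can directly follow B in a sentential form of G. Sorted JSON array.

FIRST sets, iterate to fixpoint:
pass 1:
  A via A→a: +{a}
  B via B→b a: +{b}
  S via S→B A b: +{b}
  S via S→a b: +{a}
  FIRST[S]={a,b}  FIRST[A]={a}  FIRST[B]={b}
pass 2: — fixpoint
  FIRST[S]={a,b}  FIRST[A]={a}  FIRST[B]={b}

FOLLOW sets:
initialize: $ ∈ FOLLOW(S)
[1]
  S→B A b: FOLLOW(B) ⊇ FIRST(A) = {a}; new: +{a}
  S→B A b: FOLLOW(A) ⊇ FIRST(b) = {b}; new: +{b}
  S: {$}  A: {b}  B: {a}
[2] (no change)
  S: {$}  A: {b}  B: {a}

FOLLOW(B) = ["a"]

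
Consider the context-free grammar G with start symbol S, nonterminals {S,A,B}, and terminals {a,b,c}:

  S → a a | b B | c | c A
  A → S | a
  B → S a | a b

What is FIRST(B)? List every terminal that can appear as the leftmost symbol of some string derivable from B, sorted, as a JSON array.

FIRST sets, iterate to fixpoint:
round 1:
  A via A→a: +{a}
  B via B→a b: +{a}
  S via S→a a: +{a}
  S via S→b B: +{b}
  S via S→c: +{c}
  FIRST[S]={a,b,c}  FIRST[A]={a}  FIRST[B]={a}
round 2:
  A via A→S: +{b,c}
  B via B→S a: +{b,c}
  FIRST[S]={a,b,c}  FIRST[A]={a,b,c}  FIRST[B]={a,b,c}
round 3: — fixpoint
  FIRST[S]={a,b,c}  FIRST[A]={a,b,c}  FIRST[B]={a,b,c}

FIRST(B) = ["a", "b", "c"]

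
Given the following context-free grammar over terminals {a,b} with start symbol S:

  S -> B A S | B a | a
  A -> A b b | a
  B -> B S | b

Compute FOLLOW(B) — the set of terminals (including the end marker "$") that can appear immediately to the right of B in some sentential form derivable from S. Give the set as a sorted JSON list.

FIRST iteration:
iter 1:
  A via A→a: +{a}
  B via B→b: +{b}
  S via S→B A S: +{b}
  S via S→a: +{a}
  FIRST(S)={a,b}  FIRST(A)={a}  FIRST(B)={b}
iter 2: (no change)
  FIRST(S)={a,b}  FIRST(A)={a}  FIRST(B)={b}

FOLLOW sets:
seed FOLLOW(S) with $
iter 1:
  A→A b b: FOLLOW(A) ⊇ FIRST(b) = {b}; new: +{b}
  B→B S: FOLLOW(B) ⊇ FIRST(S) = {a,b}; new: +{a,b}
  B→B S: FOLLOW(S) ⊇ FOLLOW(B) ⊇ {a,b}; new: +{a,b}
  S→B A S: FOLLOW(A) ⊇ FIRST(S) = {a,b}; new: +{a}
  FOLLOW[S]={$,a,b}  FOLLOW[A]={a,b}  FOLLOW[B]={a,b}
iter 2: done
  FOLLOW[S]={$,a,b}  FOLLOW[A]={a,b}  FOLLOW[B]={a,b}

FOLLOW(B) = ["a", "b"]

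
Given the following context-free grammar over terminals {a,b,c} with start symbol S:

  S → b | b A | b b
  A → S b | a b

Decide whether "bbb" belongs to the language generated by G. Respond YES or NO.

CNF form of G:
  S -> T0 A | T0 T0 | b
  A -> S T0 | T1 T0
  T0 -> b
  T1 -> a

CYK table (by increasing span):
  T[0,0] 'b' = {S,T0}  orig:{S}
  T[1,1] 'b' = {S,T0}  orig:{S}
  T[2,2] 'b' = {S,T0}  orig:{S}
  T[0,1] 'bb' = {A,S}
  T[1,2] 'bb' = {A,S}
  T[0,2] 'bbb' = {A,S}

S ∈ T[0,2] ⇒ YES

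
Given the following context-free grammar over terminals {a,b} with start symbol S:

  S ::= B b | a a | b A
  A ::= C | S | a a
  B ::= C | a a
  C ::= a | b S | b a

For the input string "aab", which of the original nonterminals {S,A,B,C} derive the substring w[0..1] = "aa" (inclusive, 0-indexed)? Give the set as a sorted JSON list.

Convert to CNF:
  S -> B T0 | T0 A | T1 T1
  A -> B T0 | T0 A | T0 S | T0 T1 | T1 T1 | a
  B -> T0 S | T0 T1 | T1 T1 | a
  C -> T0 S | T0 T1 | a
  T0 -> b
  T1 -> a

CYK fill (cells [i..j] with 0 ≤ i ≤ j ≤ 1 only):
  cell(0,0) a: {A,B,C,T1}  orig:{A,B,C}
  cell(1,1) a: {A,B,C,T1}  orig:{A,B,C}
  cell(0,1) aa: {A,B,S}

Original NTs in T[0,1] deriving "aa": ["A", "B", "S"]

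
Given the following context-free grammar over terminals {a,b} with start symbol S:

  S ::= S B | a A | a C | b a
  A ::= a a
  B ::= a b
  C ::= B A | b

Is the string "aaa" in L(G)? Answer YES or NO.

Convert to CNF:
  S -> S B | T0 A | T0 C | T1 T0
  A -> T0 T0
  B -> T0 T1
  C -> B A | b
  T0 -> a
  T1 -> b

CYK table (by increasing span):
  [0..0]={T0}  "a"  orig:{}
  [1..1]={T0}  "a"  orig:{}
  [2..2]={T0}  "a"  orig:{}
  [0..1]={A}  "aa"
  [1..2]={A}  "aa"
  [0..2]={S}  "aaa"

S ∈ T[0,2] ⇒ YES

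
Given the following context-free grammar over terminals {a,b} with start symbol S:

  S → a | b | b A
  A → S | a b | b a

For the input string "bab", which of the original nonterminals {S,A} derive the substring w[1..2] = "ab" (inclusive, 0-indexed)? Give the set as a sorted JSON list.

CNF form of G:
  S -> T1 A | a | b
  A -> T0 T1 | T1 A | T1 T0 | a | b
  T0 -> a
  T1 -> b

CYK table (by increasing span) — only the sub-triangle for w[1..2]:
  cell(1,1) a: {A,S,T0}  orig:{A,S}
  cell(2,2) b: {A,S,T1}  orig:{A,S}
  cell(1,2) ab: {A}

Original NTs in T[1,2] deriving "ab": ["A"]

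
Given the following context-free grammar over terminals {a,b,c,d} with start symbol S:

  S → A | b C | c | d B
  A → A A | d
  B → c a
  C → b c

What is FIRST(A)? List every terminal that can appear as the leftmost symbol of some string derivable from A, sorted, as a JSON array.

Compute FIRST by fixpoint:
pass 1:
  A via A→d: +{d}
  B via B→c a: +{c}
  C via C→b c: +{b}
  S via S→A: +{d}
  S via S→b C: +{b}
  S via S→c: +{c}
  S: {b,c,d}  A: {d}  B: {c}  C: {b}
pass 2: — fixpoint
  S: {b,c,d}  A: {d}  B: {c}  C: {b}

FIRST(A) = ["d"]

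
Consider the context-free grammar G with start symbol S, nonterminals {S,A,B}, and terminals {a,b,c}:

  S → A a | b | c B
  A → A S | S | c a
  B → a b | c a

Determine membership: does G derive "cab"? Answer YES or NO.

Convert to CNF:
  S -> A T0 | T1 B | b
  A -> A S | A T0 | T1 B | T1 T0 | b
  B -> T0 T2 | T1 T0
  T0 -> a
  T1 -> c
  T2 -> b

Fill CYK table bottom-up:
  [0..0]={T1}  "c"  orig:{}
  [1..1]={T0}  "a"  orig:{}
  [2..2]={A,S,T2}  "b"  orig:{A,S}
  [0..1]={A,B}  "ca"
  [1..2]={B}  "ab"
  [0..2]={A,S}  "cab"

S ∈ T[0,2] ⇒ YES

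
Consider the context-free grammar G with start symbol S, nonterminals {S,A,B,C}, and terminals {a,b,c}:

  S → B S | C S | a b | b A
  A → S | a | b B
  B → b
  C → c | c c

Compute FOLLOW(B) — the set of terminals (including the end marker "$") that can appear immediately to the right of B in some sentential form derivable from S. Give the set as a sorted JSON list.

FIRST iteration:
round 1:
  A via A→a: +{a}
  A via A→b B: +{b}
  B via B→b: +{b}
  C via C→c: +{c}
  S via S→B S: +{b}
  S via S→C S: +{c}
  S via S→a b: +{a}
  S: {a,b,c}  A: {a,b}  B: {b}  C: {c}
round 2:
  A via A→S: +{c}
  S: {a,b,c}  A: {a,b,c}  B: {b}  C: {c}
round 3: done
  S: {a,b,c}  A: {a,b,c}  B: {b}  C: {c}

Compute FOLLOW by fixpoint:
initialize: $ ∈ FOLLOW(S)
pass 1:
  S→B S: FOLLOW(B) ⊇ FIRST(S) = {a,b,c}; new: +{a,b,c}
  S→C S: FOLLOW(C) ⊇ FIRST(S) = {a,b,c}; new: +{a,b,c}
  S→b A: FOLLOW(A) ⊇ FOLLOW(S) ⊇ {$}; new: +{$}
  S: {$}  A: {$}  B: {a,b,c}  C: {a,b,c}
pass 2:
  A→b B: FOLLOW(B) ⊇ FOLLOW(A) ⊇ {$}; new: +{$}
  S: {$}  A: {$}  B: {$,a,b,c}  C: {a,b,c}
pass 3: — fixpoint
  S: {$}  A: {$}  B: {$,a,b,c}  C: {a,b,c}

FOLLOW(B) = ["$", "a", "b", "c"]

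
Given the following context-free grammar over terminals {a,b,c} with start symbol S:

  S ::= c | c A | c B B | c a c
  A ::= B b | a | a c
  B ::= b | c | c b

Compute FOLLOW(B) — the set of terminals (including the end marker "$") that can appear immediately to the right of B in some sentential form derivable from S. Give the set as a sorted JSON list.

FIRST iteration:
iter 1:
  A via A→a: +{a}
  B via B→b: +{b}
  B via B→c: +{c}
  S via S→c: +{c}
  FIRST(S)={c}  FIRST(A)={a}  FIRST(B)={b,c}
iter 2:
  A via A→B b: +{b,c}
  FIRST(S)={c}  FIRST(A)={a,b,c}  FIRST(B)={b,c}
iter 3: (no change)
  FIRST(S)={c}  FIRST(A)={a,b,c}  FIRST(B)={b,c}

FOLLOW sets:
initialize: $ ∈ FOLLOW(S)
[1]
  A→B b: FOLLOW(B) ⊇ FIRST(b) = {b}; new: +{b}
  S→c A: FOLLOW(A) ⊇ FOLLOW(S) ⊇ {$}; new: +{$}
  S→c B B: FOLLOW(B) ⊇ FIRST(B) = {b,c}; new: +{c}
  S→c B B: FOLLOW(B) ⊇ FOLLOW(S) ⊇ {$}; new: +{$}
  S: {$}  A: {$}  B: {$,b,c}
[2] (stable)
  S: {$}  A: {$}  B: {$,b,c}

FOLLOW(B) = ["$", "b", "c"]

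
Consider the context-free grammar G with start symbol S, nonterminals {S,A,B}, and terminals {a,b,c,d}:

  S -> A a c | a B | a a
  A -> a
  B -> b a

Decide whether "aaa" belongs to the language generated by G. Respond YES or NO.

Convert to CNF:
  S -> A X3 | T1 B | T1 T1
  A -> a
  B -> T0 T1
  T0 -> b
  T1 -> a
  T2 -> c
  X3 -> T1 T2

CYK table (by increasing span):
  [0..0]={A,T1}  "a"  orig:{A}
  [1..1]={A,T1}  "a"  orig:{A}
  [2..2]={A,T1}  "a"  orig:{A}
  [0..1]={S}  "aa"
  [1..2]={S}  "aa"
  [0..2]=∅  "aaa"

S ∉ T[0,2] ⇒ NO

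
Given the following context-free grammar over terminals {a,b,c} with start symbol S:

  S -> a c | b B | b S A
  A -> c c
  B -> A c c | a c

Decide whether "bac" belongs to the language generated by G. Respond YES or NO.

Convert to CNF:
  S -> T1 T0 | T2 B | T2 X4
  A -> T0 T0
  B -> A X3 | T1 T0
  T0 -> c
  T1 -> a
  T2 -> b
  X3 -> T0 T0
  X4 -> S A

Fill CYK table bottom-up:
  [0..0]={T2}  "b"  orig:{}
  [1..1]={T1}  "a"  orig:{}
  [2..2]={T0}  "c"  orig:{}
  [0..1]=∅  "ba"
  [1..2]={B,S}  "ac"
  [0..2]={S}  "bac"

S ∈ T[0,2] ⇒ YES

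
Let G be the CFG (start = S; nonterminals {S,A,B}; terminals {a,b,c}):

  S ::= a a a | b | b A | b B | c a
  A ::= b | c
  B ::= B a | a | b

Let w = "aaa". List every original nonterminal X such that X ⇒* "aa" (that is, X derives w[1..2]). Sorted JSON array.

Convert to CNF:
  S -> T0 X3 | T1 A | T1 B | T2 T0 | b
  A -> b | c
  B -> B T0 | a | b
  T0 -> a
  T1 -> b
  T2 -> c
  X3 -> T0 T0

CYK table (by increasing span) (cells [i..j] with 1 ≤ i ≤ j ≤ 2 only):
  cell(1,1) a: {B,T0}  orig:{B}
  cell(2,2) a: {B,T0}  orig:{B}
  cell(1,2) aa: {B,X3}  orig:{B}

Original NTs in T[1,2] deriving "aa": ["B"]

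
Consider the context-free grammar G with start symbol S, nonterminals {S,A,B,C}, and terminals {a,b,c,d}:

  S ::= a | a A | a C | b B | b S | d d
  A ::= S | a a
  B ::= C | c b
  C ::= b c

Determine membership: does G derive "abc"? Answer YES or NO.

CNF form of G:
  S -> T0 A | T0 C | T1 B | T1 S | T2 T2 | a
  A -> T0 A | T0 C | T0 T0 | T1 B | T1 S | T2 T2 | a
  B -> T1 T3 | T3 T1
  C -> T1 T3
  T0 -> a
  T1 -> b
  T2 -> d
  T3 -> c

CYK table (by increasing span):
  [0..0]={A,S,T0}  "a"  orig:{A,S}
  [1..1]={T1}  "b"  orig:{}
  [2..2]={T3}  "c"  orig:{}
  [0..1]=∅  "ab"
  [1..2]={B,C}  "bc"
  [0..2]={A,S}  "abc"

S ∈ T[0,2] ⇒ YES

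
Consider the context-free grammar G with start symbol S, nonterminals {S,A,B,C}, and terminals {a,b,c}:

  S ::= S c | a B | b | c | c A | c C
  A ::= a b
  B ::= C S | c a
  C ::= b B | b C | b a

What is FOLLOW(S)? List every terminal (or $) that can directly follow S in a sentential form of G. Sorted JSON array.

Compute FIRST by fixpoint:
pass 1:
  A via A→a b: +{a}
  B via B→c a: +{c}
  C via C→b B: +{b}
  S via S→a B: +{a}
  S via S→b: +{b}
  S via S→c: +{c}
  FIRST(S)={a,b,c}  FIRST(A)={a}  FIRST(B)={c}  FIRST(C)={b}
pass 2:
  B via B→C S: +{b}
  FIRST(S)={a,b,c}  FIRST(A)={a}  FIRST(B)={b,c}  FIRST(C)={b}
pass 3: done
  FIRST(S)={a,b,c}  FIRST(A)={a}  FIRST(B)={b,c}  FIRST(C)={b}

FOLLOW sets:
initialize: $ ∈ FOLLOW(S)
iter 1:
  B→C S: FOLLOW(C) ⊇ FIRST(S) = {a,b,c}; new: +{a,b,c}
  C→b B: FOLLOW(B) ⊇ FOLLOW(C) ⊇ {a,b,c}; new: +{a,b,c}
  S→S c: FOLLOW(S) ⊇ FIRST(c) = {c}; new: +{c}
  S→a B: FOLLOW(B) ⊇ FOLLOW(S) ⊇ {$,c}; new: +{$}
  S→c A: FOLLOW(A) ⊇ FOLLOW(S) ⊇ {$,c}; new: +{$,c}
  S→c C: FOLLOW(C) ⊇ FOLLOW(S) ⊇ {$,c}; new: +{$}
  FOLLOW(S)={$,c}  FOLLOW(A)={$,c}  FOLLOW(B)={$,a,b,c}  FOLLOW(C)={$,a,b,c}
iter 2:
  B→C S: FOLLOW(S) ⊇ FOLLOW(B) ⊇ {$,a,b,c}; new: +{a,b}
  S→c A: FOLLOW(A) ⊇ FOLLOW(S) ⊇ {$,a,b,c}; new: +{a,b}
  FOLLOW(S)={$,a,b,c}  FOLLOW(A)={$,a,b,c}  FOLLOW(B)={$,a,b,c}  FOLLOW(C)={$,a,b,c}
iter 3: (stable)
  FOLLOW(S)={$,a,b,c}  FOLLOW(A)={$,a,b,c}  FOLLOW(B)={$,a,b,c}  FOLLOW(C)={$,a,b,c}

FOLLOW(S) = ["$", "a", "b", "c"]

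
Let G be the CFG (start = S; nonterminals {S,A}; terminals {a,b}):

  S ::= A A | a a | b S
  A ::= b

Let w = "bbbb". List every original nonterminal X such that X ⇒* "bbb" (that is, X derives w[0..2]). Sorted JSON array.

Convert to CNF:
  S -> A A | T0 T0 | T1 S
  A -> b
  T0 -> a
  T1 -> b

CYK table (by increasing span) (cells [i..j] with 0 ≤ i ≤ j ≤ 2 only):
  [0..0]={A,T1}  "b"  orig:{A}
  [1..1]={A,T1}  "b"  orig:{A}
  [2..2]={A,T1}  "b"  orig:{A}
  [0..1]={S}  "bb"
  [1..2]={S}  "bb"
  [0..2]={S}  "bbb"

Original NTs in T[0,2] deriving "bbb": ["S"]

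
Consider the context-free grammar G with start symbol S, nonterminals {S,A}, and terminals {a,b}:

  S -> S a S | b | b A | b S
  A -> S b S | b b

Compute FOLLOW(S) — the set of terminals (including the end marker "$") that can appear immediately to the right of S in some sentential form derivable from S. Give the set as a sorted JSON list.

FIRST sets, iterate to fixpoint:
round 1:
  A via A→b b: +{b}
  S via S→b: +{b}
  FIRST[S]={b}  FIRST[A]={b}
round 2: — fixpoint
  FIRST[S]={b}  FIRST[A]={b}

FOLLOW iteration:
initialize: $ ∈ FOLLOW(S)
round 1:
  A→S b S: FOLLOW(S) ⊇ FIRST(b) = {b}; new: +{b}
  S→S a S: FOLLOW(S) ⊇ FIRST(a) = {a}; new: +{a}
  S→b A: FOLLOW(A) ⊇ FOLLOW(S) ⊇ {$,a,b}; new: +{$,a,b}
  FOLLOW(S)={$,a,b}  FOLLOW(A)={$,a,b}
round 2: done
  FOLLOW(S)={$,a,b}  FOLLOW(A)={$,a,b}

FOLLOW(S) = ["$", "a", "b"]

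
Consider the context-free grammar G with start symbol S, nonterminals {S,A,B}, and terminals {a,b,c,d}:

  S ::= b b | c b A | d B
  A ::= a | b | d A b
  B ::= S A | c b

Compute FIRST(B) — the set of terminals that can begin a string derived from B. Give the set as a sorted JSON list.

FIRST sets, iterate to fixpoint:
pass 1:
  A via A→a: +{a}
  A via A→b: +{b}
  A via A→d A b: +{d}
  B via B→c b: +{c}
  S via S→b b: +{b}
  S via S→c b A: +{c}
  S via S→d B: +{d}
  FIRST(S)={b,c,d}  FIRST(A)={a,b,d}  FIRST(B)={c}
pass 2:
  B via B→S A: +{b,d}
  FIRST(S)={b,c,d}  FIRST(A)={a,b,d}  FIRST(B)={b,c,d}
pass 3: (stable)
  FIRST(S)={b,c,d}  FIRST(A)={a,b,d}  FIRST(B)={b,c,d}

FIRST(B) = ["b", "c", "d"]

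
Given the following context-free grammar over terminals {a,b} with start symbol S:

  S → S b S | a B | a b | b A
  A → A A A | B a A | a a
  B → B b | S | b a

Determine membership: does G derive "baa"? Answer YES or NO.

Convert to CNF:
  S -> S X5 | T0 B | T0 T1 | T1 A
  A -> A X2 | B X3 | T0 T0
  B -> B T1 | S X4 | T0 B | T0 T1 | T1 A | T1 T0
  T0 -> a
  T1 -> b
  X2 -> A A
  X3 -> T0 A
  X4 -> T1 S
  X5 -> T1 S

CYK fill:
  cell(0,0) b: {T1}  orig:{}
  cell(1,1) a: {T0}  orig:{}
  cell(2,2) a: {T0}  orig:{}
  cell(0,1) ba: {B}
  cell(1,2) aa: {A}
  cell(0,2) baa: {B,S}

S ∈ T[0,2] ⇒ YES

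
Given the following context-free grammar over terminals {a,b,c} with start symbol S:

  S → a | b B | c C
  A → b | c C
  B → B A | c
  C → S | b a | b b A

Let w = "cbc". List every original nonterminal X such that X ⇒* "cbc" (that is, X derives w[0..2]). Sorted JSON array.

CNF form of G:
  S -> T0 C | T1 B | a
  A -> T0 C | b
  B -> B A | c
  C -> T0 C | T1 B | T1 T2 | T1 X3 | a
  T0 -> c
  T1 -> b
  T2 -> a
  X3 -> T1 A

CYK fill — only the sub-triangle for w[0..2]:
  [0..0]={B,T0}  "c"  orig:{B}
  [1..1]={A,T1}  "b"  orig:{A}
  [2..2]={B,T0}  "c"  orig:{B}
  [0..1]={B}  "cb"
  [1..2]={C,S}  "bc"
  [0..2]={A,C,S}  "cbc"

Original NTs in T[0,2] deriving "cbc": ["A", "C", "S"]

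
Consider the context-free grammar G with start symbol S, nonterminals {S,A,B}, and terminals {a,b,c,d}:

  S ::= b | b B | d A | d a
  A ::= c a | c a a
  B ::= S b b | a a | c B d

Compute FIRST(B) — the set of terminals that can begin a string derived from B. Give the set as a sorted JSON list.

FIRST iteration:
[1]
  A via A→c a: +{c}
  B via B→a a: +{a}
  B via B→c B d: +{c}
  S via S→b: +{b}
  S via S→d A: +{d}
  FIRST(S)={b,d}  FIRST(A)={c}  FIRST(B)={a,c}
[2]
  B via B→S b b: +{b,d}
  FIRST(S)={b,d}  FIRST(A)={c}  FIRST(B)={a,b,c,d}
[3] done
  FIRST(S)={b,d}  FIRST(A)={c}  FIRST(B)={a,b,c,d}

FIRST(B) = ["a", "b", "c", "d"]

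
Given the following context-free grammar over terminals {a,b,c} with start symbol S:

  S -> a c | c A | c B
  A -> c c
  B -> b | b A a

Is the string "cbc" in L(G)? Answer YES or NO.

CNF form of G:
  S -> T0 A | T0 B | T2 T0
  A -> T0 T0
  B -> T1 X3 | b
  T0 -> c
  T1 -> b
  T2 -> a
  X3 -> A T2

CYK fill:
  cell(0,0) c: {T0}  orig:{}
  cell(1,1) b: {B,T1}  orig:{B}
  cell(2,2) c: {T0}  orig:{}
  cell(0,1) cb: {S}
  cell(1,2) bc: ∅
  cell(0,2) cbc: ∅

S ∉ T[0,2] ⇒ NO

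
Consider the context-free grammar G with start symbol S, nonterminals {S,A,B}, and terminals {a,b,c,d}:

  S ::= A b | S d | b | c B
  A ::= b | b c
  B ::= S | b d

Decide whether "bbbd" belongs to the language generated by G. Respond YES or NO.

Convert to CNF:
  S -> A T0 | S T2 | T1 B | b
  A -> T0 T1 | b
  B -> A T0 | S T2 | T0 T2 | T1 B | b
  T0 -> b
  T1 -> c
  T2 -> d

CYK table (by increasing span):
  T[0,0] 'b' = {A,B,S,T0}  orig:{A,B,S}
  T[1,1] 'b' = {A,B,S,T0}  orig:{A,B,S}
  T[2,2] 'b' = {A,B,S,T0}  orig:{A,B,S}
  T[3,3] 'd' = {T2}  orig:{}
  T[0,1] 'bb' = {B,S}
  T[1,2] 'bb' = {B,S}
  T[2,3] 'bd' = {B,S}
  T[0,2] 'bbb' = ∅
  T[1,3] 'bbd' = {B,S}
  T[0,3] 'bbbd' = ∅

S ∉ T[0,3] ⇒ NO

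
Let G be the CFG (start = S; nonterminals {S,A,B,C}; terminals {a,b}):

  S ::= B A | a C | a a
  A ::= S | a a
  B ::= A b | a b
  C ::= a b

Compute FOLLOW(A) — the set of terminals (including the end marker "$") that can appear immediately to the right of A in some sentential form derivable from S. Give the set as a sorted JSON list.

FIRST iteration:
iter 1:
  A via A→a a: +{a}
  B via B→A b: +{a}
  C via C→a b: +{a}
  S via S→B A: +{a}
  S: {a}  A: {a}  B: {a}  C: {a}
iter 2: (stable)
  S: {a}  A: {a}  B: {a}  C: {a}

FOLLOW iteration:
FOLLOW(S) := {$}
pass 1:
  B→A b: FOLLOW(A) ⊇ FIRST(b) = {b}; new: +{b}
  S→B A: FOLLOW(B) ⊇ FIRST(A) = {a}; new: +{a}
  S→B A: FOLLOW(A) ⊇ FOLLOW(S) ⊇ {$}; new: +{$}
  S→a C: FOLLOW(C) ⊇ FOLLOW(S) ⊇ {$}; new: +{$}
  FOLLOW[S]={$}  FOLLOW[A]={$,b}  FOLLOW[B]={a}  FOLLOW[C]={$}
pass 2:
  A→S: FOLLOW(S) ⊇ FOLLOW(A) ⊇ {$,b}; new: +{b}
  S→a C: FOLLOW(C) ⊇ FOLLOW(S) ⊇ {$,b}; new: +{b}
  FOLLOW[S]={$,b}  FOLLOW[A]={$,b}  FOLLOW[B]={a}  FOLLOW[C]={$,b}
pass 3: done
  FOLLOW[S]={$,b}  FOLLOW[A]={$,b}  FOLLOW[B]={a}  FOLLOW[C]={$,b}

FOLLOW(A) = ["$", "b"]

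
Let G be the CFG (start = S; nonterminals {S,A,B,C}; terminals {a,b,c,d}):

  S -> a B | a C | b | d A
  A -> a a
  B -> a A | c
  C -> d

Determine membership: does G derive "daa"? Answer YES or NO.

Convert to CNF:
  S -> T0 B | T0 C | T1 A | b
  A -> T0 T0
  B -> T0 A | c
  C -> d
  T0 -> a
  T1 -> d

CYK table (by increasing span):
  [0..0]={C,T1}  "d"  orig:{C}
  [1..1]={T0}  "a"  orig:{}
  [2..2]={T0}  "a"  orig:{}
  [0..1]=∅  "da"
  [1..2]={A}  "aa"
  [0..2]={S}  "daa"

S ∈ T[0,2] ⇒ YES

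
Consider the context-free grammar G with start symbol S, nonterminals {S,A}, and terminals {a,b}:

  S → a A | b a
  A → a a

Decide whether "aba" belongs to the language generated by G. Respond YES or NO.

CNF form of G:
  S -> T0 A | T1 T0
  A -> T0 T0
  T0 -> a
  T1 -> b

CYK table (by increasing span):
  T[0,0] 'a' = {T0}  orig:{}
  T[1,1] 'b' = {T1}  orig:{}
  T[2,2] 'a' = {T0}  orig:{}
  T[0,1] 'ab' = ∅
  T[1,2] 'ba' = {S}
  T[0,2] 'aba' = ∅

S ∉ T[0,2] ⇒ NO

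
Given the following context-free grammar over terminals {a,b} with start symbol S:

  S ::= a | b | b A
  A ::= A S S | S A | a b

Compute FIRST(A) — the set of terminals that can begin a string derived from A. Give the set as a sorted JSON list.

FIRST iteration:
pass 1:
  A via A→a b: +{a}
  S via S→a: +{a}
  S via S→b: +{b}
  FIRST[S]={a,b}  FIRST[A]={a}
pass 2:
  A via A→S A: +{b}
  FIRST[S]={a,b}  FIRST[A]={a,b}
pass 3: (no change)
  FIRST[S]={a,b}  FIRST[A]={a,b}

FIRST(A) = ["a", "b"]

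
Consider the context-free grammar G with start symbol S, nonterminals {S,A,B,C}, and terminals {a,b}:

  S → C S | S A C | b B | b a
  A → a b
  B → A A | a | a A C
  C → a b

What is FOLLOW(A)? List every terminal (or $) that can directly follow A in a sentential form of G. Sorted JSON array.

FIRST iteration:
pass 1:
  A via A→a b: +{a}
  B via B→A A: +{a}
  C via C→a b: +{a}
  S via S→C S: +{a}
  S via S→b B: +{b}
  FIRST(S)={a,b}  FIRST(A)={a}  FIRST(B)={a}  FIRST(C)={a}
pass 2: — fixpoint
  FIRST(S)={a,b}  FIRST(A)={a}  FIRST(B)={a}  FIRST(C)={a}

FOLLOW iteration:
seed FOLLOW(S) with $
round 1:
  B→A A: FOLLOW(A) ⊇ FIRST(A) = {a}; new: +{a}
  S→C S: FOLLOW(C) ⊇ FIRST(S) = {a,b}; new: +{a,b}
  S→S A C: FOLLOW(S) ⊇ FIRST(A) = {a}; new: +{a}
  S→S A C: FOLLOW(C) ⊇ FOLLOW(S) ⊇ {$,a}; new: +{$}
  S→b B: FOLLOW(B) ⊇ FOLLOW(S) ⊇ {$,a}; new: +{$,a}
  FOLLOW[S]={$,a}  FOLLOW[A]={a}  FOLLOW[B]={$,a}  FOLLOW[C]={$,a,b}
round 2:
  B→A A: FOLLOW(A) ⊇ FOLLOW(B) ⊇ {$,a}; new: +{$}
  FOLLOW[S]={$,a}  FOLLOW[A]={$,a}  FOLLOW[B]={$,a}  FOLLOW[C]={$,a,b}
round 3: — fixpoint
  FOLLOW[S]={$,a}  FOLLOW[A]={$,a}  FOLLOW[B]={$,a}  FOLLOW[C]={$,a,b}

FOLLOW(A) = ["$", "a"]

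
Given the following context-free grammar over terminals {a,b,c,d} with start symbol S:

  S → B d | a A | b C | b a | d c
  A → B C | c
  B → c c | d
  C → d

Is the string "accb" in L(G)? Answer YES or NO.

Convert to CNF:
  S -> B T1 | T1 T0 | T2 A | T3 C | T3 T2
  A -> B C | c
  B -> T0 T0 | d
  C -> d
  T0 -> c
  T1 -> d
  T2 -> a
  T3 -> b

CYK table (by increasing span):
  [0..0]={T2}  "a"  orig:{}
  [1..1]={A,T0}  "c"  orig:{A}
  [2..2]={A,T0}  "c"  orig:{A}
  [3..3]={T3}  "b"  orig:{}
  [0..1]={S}  "ac"
  [1..2]={B}  "cc"
  [2..3]=∅  "cb"
  [0..2]=∅  "acc"
  [1..3]=∅  "ccb"
  [0..3]=∅  "accb"

S ∉ T[0,3] ⇒ NO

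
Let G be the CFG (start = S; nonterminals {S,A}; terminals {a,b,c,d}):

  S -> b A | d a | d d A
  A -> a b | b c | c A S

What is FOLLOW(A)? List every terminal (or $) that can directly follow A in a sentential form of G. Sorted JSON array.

Compute FIRST by fixpoint:
pass 1:
  A via A→a b: +{a}
  A via A→b c: +{b}
  A via A→c A S: +{c}
  S via S→b A: +{b}
  S via S→d a: +{d}
  FIRST[S]={b,d}  FIRST[A]={a,b,c}
pass 2: (stable)
  FIRST[S]={b,d}  FIRST[A]={a,b,c}

FOLLOW sets:
FOLLOW(S) := {$}
pass 1:
  A→c A S: FOLLOW(A) ⊇ FIRST(S) = {b,d}; new: +{b,d}
  A→c A S: FOLLOW(S) ⊇ FOLLOW(A) ⊇ {b,d}; new: +{b,d}
  S→b A: FOLLOW(A) ⊇ FOLLOW(S) ⊇ {$,b,d}; new: +{$}
  FOLLOW[S]={$,b,d}  FOLLOW[A]={$,b,d}
pass 2: (no change)
  FOLLOW[S]={$,b,d}  FOLLOW[A]={$,b,d}

FOLLOW(A) = ["$", "b", "d"]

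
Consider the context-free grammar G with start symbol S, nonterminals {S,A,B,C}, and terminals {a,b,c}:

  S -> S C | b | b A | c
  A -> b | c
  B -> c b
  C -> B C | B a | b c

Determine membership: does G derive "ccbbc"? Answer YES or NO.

CNF form of G:
  S -> S C | T1 A | b | c
  A -> b | c
  B -> T0 T1
  C -> B C | B T2 | T1 T0
  T0 -> c
  T1 -> b
  T2 -> a

Fill CYK table bottom-up:
  [0..0]={A,S,T0}  "c"  orig:{A,S}
  [1..1]={A,S,T0}  "c"  orig:{A,S}
  [2..2]={A,S,T1}  "b"  orig:{A,S}
  [3..3]={A,S,T1}  "b"  orig:{A,S}
  [4..4]={A,S,T0}  "c"  orig:{A,S}
  [0..1]=∅  "cc"
  [1..2]={B}  "cb"
  [2..3]={S}  "bb"
  [3..4]={C,S}  "bc"
  [0..2]=∅  "ccb"
  [1..3]=∅  "cbb"
  [2..4]={S}  "bbc"
  [0..3]=∅  "ccbb"
  [1..4]={C}  "cbbc"
  [0..4]={S}  "ccbbc"

S ∈ T[0,4] ⇒ YES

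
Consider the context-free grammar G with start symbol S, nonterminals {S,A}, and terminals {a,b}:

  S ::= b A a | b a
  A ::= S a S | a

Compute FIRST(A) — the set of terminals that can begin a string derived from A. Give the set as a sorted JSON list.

FIRST iteration:
pass 1:
  A via A→a: +{a}
  S via S→b A a: +{b}
  FIRST(S)={b}  FIRST(A)={a}
pass 2:
  A via A→S a S: +{b}
  FIRST(S)={b}  FIRST(A)={a,b}
pass 3: done
  FIRST(S)={b}  FIRST(A)={a,b}

FIRST(A) = ["a", "b"]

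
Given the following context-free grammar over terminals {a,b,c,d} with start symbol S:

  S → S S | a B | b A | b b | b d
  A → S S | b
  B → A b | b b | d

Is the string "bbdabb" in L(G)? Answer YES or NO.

CNF form of G:
  S -> S S | T0 A | T0 T0 | T0 T2 | T1 B
  A -> S S | b
  B -> A T0 | T0 T0 | d
  T0 -> b
  T1 -> a
  T2 -> d

Fill CYK table bottom-up:
  cell(0,0) b: {A,T0}  orig:{A}
  cell(1,1) b: {A,T0}  orig:{A}
  cell(2,2) d: {B,T2}  orig:{B}
  cell(3,3) a: {T1}  orig:{}
  cell(4,4) b: {A,T0}  orig:{A}
  cell(5,5) b: {A,T0}  orig:{A}
  cell(0,1) bb: {B,S}
  cell(1,2) bd: {S}
  cell(2,3) da: ∅
  cell(3,4) ab: ∅
  cell(4,5) bb: {B,S}
  cell(0,2) bbd: ∅
  cell(1,3) bda: ∅
  cell(2,4) dab: ∅
  cell(3,5) abb: {S}
  cell(0,3) bbda: ∅
  cell(1,4) bdab: ∅
  cell(2,5) dabb: ∅
  cell(0,4) bbdab: ∅
  cell(1,5) bdabb: {A,S}
  cell(0,5) bbdabb: {S}

S ∈ T[0,5] ⇒ YES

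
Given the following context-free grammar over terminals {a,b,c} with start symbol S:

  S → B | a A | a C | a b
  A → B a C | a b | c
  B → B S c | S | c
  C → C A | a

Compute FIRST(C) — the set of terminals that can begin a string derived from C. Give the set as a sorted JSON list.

FIRST sets, iterate to fixpoint:
iter 1:
  A via A→a b: +{a}
  A via A→c: +{c}
  B via B→c: +{c}
  C via C→a: +{a}
  S via S→B: +{c}
  S via S→a A: +{a}
  FIRST[S]={a,c}  FIRST[A]={a,c}  FIRST[B]={c}  FIRST[C]={a}
iter 2:
  B via B→S: +{a}
  FIRST[S]={a,c}  FIRST[A]={a,c}  FIRST[B]={a,c}  FIRST[C]={a}
iter 3: done
  FIRST[S]={a,c}  FIRST[A]={a,c}  FIRST[B]={a,c}  FIRST[C]={a}

FIRST(C) = ["a"]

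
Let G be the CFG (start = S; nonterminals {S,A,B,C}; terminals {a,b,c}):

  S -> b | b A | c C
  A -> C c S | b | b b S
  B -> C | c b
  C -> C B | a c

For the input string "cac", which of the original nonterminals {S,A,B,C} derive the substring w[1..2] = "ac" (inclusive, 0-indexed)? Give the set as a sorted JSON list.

Convert to CNF:
  S -> T0 C | T1 A | b
  A -> C X3 | T1 X4 | b
  B -> C B | T0 T1 | T2 T0
  C -> C B | T2 T0
  T0 -> c
  T1 -> b
  T2 -> a
  X3 -> T0 S
  X4 -> T1 S

CYK table (by increasing span), restricted to cells inside w[1..2]:
  [1..1]={T2}  "a"  orig:{}
  [2..2]={T0}  "c"  orig:{}
  [1..2]={B,C}  "ac"

Original NTs in T[1,2] deriving "ac": ["B", "C"]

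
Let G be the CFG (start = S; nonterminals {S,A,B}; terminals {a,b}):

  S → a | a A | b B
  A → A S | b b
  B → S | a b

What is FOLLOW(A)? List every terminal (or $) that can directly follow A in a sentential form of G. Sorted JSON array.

FIRST iteration:
[1]
  A via A→b b: +{b}
  B via B→a b: +{a}
  S via S→a: +{a}
  S via S→b B: +{b}
  S: {a,b}  A: {b}  B: {a}
[2]
  B via B→S: +{b}
  S: {a,b}  A: {b}  B: {a,b}
[3] (no change)
  S: {a,b}  A: {b}  B: {a,b}

FOLLOW iteration:
FOLLOW(S) := {$}
[1]
  A→A S: FOLLOW(A) ⊇ FIRST(S) = {a,b}; new: +{a,b}
  A→A S: FOLLOW(S) ⊇ FOLLOW(A) ⊇ {a,b}; new: +{a,b}
  S→a A: FOLLOW(A) ⊇ FOLLOW(S) ⊇ {$,a,b}; new: +{$}
  S→b B: FOLLOW(B) ⊇ FOLLOW(S) ⊇ {$,a,b}; new: +{$,a,b}
  S: {$,a,b}  A: {$,a,b}  B: {$,a,b}
[2] — fixpoint
  S: {$,a,b}  A: {$,a,b}  B: {$,a,b}

FOLLOW(A) = ["$", "a", "b"]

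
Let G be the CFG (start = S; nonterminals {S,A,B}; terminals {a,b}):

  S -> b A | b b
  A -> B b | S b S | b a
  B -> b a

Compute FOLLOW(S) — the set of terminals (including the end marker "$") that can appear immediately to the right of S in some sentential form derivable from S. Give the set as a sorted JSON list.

Compute FIRST by fixpoint:
round 1:
  A via A→b a: +{b}
  B via B→b a: +{b}
  S via S→b A: +{b}
  FIRST(S)={b}  FIRST(A)={b}  FIRST(B)={b}
round 2: (stable)
  FIRST(S)={b}  FIRST(A)={b}  FIRST(B)={b}

FOLLOW iteration:
FOLLOW(S) := {$}
[1]
  A→B b: FOLLOW(B) ⊇ FIRST(b) = {b}; new: +{b}
  A→S b S: FOLLOW(S) ⊇ FIRST(b) = {b}; new: +{b}
  S→b A: FOLLOW(A) ⊇ FOLLOW(S) ⊇ {$,b}; new: +{$,b}
  S: {$,b}  A: {$,b}  B: {b}
[2] done
  S: {$,b}  A: {$,b}  B: {b}

FOLLOW(S) = ["$", "b"]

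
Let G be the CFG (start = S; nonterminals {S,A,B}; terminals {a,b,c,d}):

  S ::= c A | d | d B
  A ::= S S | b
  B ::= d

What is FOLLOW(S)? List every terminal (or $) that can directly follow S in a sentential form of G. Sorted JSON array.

FIRST iteration:
round 1:
  A via A→b: +{b}
  B via B→d: +{d}
  S via S→c A: +{c}
  S via S→d: +{d}
  FIRST[S]={c,d}  FIRST[A]={b}  FIRST[B]={d}
round 2:
  A via A→S S: +{c,d}
  FIRST[S]={c,d}  FIRST[A]={b,c,d}  FIRST[B]={d}
round 3: (stable)
  FIRST[S]={c,d}  FIRST[A]={b,c,d}  FIRST[B]={d}

FOLLOW sets:
initialize: $ ∈ FOLLOW(S)
iter 1:
  A→S S: FOLLOW(S) ⊇ FIRST(S) = {c,d}; new: +{c,d}
  S→c A: FOLLOW(A) ⊇ FOLLOW(S) ⊇ {$,c,d}; new: +{$,c,d}
  S→d B: FOLLOW(B) ⊇ FOLLOW(S) ⊇ {$,c,d}; new: +{$,c,d}
  S: {$,c,d}  A: {$,c,d}  B: {$,c,d}
iter 2: (no change)
  S: {$,c,d}  A: {$,c,d}  B: {$,c,d}

FOLLOW(S) = ["$", "c", "d"]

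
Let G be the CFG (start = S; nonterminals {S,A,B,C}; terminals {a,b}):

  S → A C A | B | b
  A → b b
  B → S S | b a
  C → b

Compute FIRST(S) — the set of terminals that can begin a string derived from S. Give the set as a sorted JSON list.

Compute FIRST by fixpoint:
[1]
  A via A→b b: +{b}
  B via B→b a: +{b}
  C via C→b: +{b}
  S via S→A C A: +{b}
  FIRST(S)={b}  FIRST(A)={b}  FIRST(B)={b}  FIRST(C)={b}
[2] (no change)
  FIRST(S)={b}  FIRST(A)={b}  FIRST(B)={b}  FIRST(C)={b}

FIRST(S) = ["b"]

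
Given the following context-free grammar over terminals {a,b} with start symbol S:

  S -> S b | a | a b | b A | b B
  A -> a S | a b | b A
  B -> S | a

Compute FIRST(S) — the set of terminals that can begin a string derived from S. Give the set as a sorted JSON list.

FIRST sets, iterate to fixpoint:
[1]
  A via A→a S: +{a}
  A via A→b A: +{b}
  B via B→a: +{a}
  S via S→a: +{a}
  S via S→b A: +{b}
  FIRST[S]={a,b}  FIRST[A]={a,b}  FIRST[B]={a}
[2]
  B via B→S: +{b}
  FIRST[S]={a,b}  FIRST[A]={a,b}  FIRST[B]={a,b}
[3] (no change)
  FIRST[S]={a,b}  FIRST[A]={a,b}  FIRST[B]={a,b}

FIRST(S) = ["a", "b"]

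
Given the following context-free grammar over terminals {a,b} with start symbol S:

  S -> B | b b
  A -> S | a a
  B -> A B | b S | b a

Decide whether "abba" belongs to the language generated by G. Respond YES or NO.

Convert to CNF:
  S -> A B | T1 S | T1 T0 | T1 T1
  A -> A B | T0 T0 | T1 S | T1 T0 | T1 T1
  B -> A B | T1 S | T1 T0
  T0 -> a
  T1 -> b

CYK fill:
  T[0,0] 'a' = {T0}  orig:{}
  T[1,1] 'b' = {T1}  orig:{}
  T[2,2] 'b' = {T1}  orig:{}
  T[3,3] 'a' = {T0}  orig:{}
  T[0,1] 'ab' = ∅
  T[1,2] 'bb' = {A,S}
  T[2,3] 'ba' = {A,B,S}
  T[0,2] 'abb' = ∅
  T[1,3] 'bba' = {A,B,S}
  T[0,3] 'abba' = ∅

S ∉ T[0,3] ⇒ NO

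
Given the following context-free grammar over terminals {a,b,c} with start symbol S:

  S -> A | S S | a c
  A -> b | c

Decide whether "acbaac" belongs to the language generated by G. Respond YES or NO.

Convert to CNF:
  S -> S S | T0 T1 | b | c
  A -> b | c
  T0 -> a
  T1 -> c

CYK table (by increasing span):
  [0..0]={T0}  "a"  orig:{}
  [1..1]={A,S,T1}  "c"  orig:{A,S}
  [2..2]={A,S}  "b"
  [3..3]={T0}  "a"  orig:{}
  [4..4]={T0}  "a"  orig:{}
  [5..5]={A,S,T1}  "c"  orig:{A,S}
  [0..1]={S}  "ac"
  [1..2]={S}  "cb"
  [2..3]=∅  "ba"
  [3..4]=∅  "aa"
  [4..5]={S}  "ac"
  [0..2]={S}  "acb"
  [1..3]=∅  "cba"
  [2..4]=∅  "baa"
  [3..5]=∅  "aac"
  [0..3]=∅  "acba"
  [1..4]=∅  "cbaa"
  [2..5]=∅  "baac"
  [0..4]=∅  "acbaa"
  [1..5]=∅  "cbaac"
  [0..5]=∅  "acbaac"

S ∉ T[0,5] ⇒ NO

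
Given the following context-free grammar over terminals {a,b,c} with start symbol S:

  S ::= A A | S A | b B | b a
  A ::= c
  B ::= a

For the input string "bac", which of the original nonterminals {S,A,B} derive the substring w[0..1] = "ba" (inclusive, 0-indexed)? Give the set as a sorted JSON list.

Convert to CNF:
  S -> A A | S A | T0 B | T0 T1
  A -> c
  B -> a
  T0 -> b
  T1 -> a

CYK fill — only the sub-triangle for w[0..1]:
  T[0,0] 'b' = {T0}  orig:{}
  T[1,1] 'a' = {B,T1}  orig:{B}
  T[0,1] 'ba' = {S}

Original NTs in T[0,1] deriving "ba": ["S"]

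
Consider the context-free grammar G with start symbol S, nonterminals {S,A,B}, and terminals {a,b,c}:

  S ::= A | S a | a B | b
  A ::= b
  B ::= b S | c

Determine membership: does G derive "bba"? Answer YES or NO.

Convert to CNF:
  S -> S T1 | T1 B | b
  A -> b
  B -> T0 S | c
  T0 -> b
  T1 -> a

CYK fill:
  cell(0,0) b: {A,S,T0}  orig:{A,S}
  cell(1,1) b: {A,S,T0}  orig:{A,S}
  cell(2,2) a: {T1}  orig:{}
  cell(0,1) bb: {B}
  cell(1,2) ba: {S}
  cell(0,2) bba: {B}

S ∉ T[0,2] ⇒ NO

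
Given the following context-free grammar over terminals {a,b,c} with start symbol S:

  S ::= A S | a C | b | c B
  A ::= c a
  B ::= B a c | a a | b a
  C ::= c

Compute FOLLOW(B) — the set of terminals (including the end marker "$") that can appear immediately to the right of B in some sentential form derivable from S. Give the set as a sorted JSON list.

FIRST iteration:
iter 1:
  A via A→c a: +{c}
  B via B→a a: +{a}
  B via B→b a: +{b}
  C via C→c: +{c}
  S via S→A S: +{c}
  S via S→a C: +{a}
  S via S→b: +{b}
  FIRST[S]={a,b,c}  FIRST[A]={c}  FIRST[B]={a,b}  FIRST[C]={c}
iter 2: — fixpoint
  FIRST[S]={a,b,c}  FIRST[A]={c}  FIRST[B]={a,b}  FIRST[C]={c}

Compute FOLLOW by fixpoint:
seed FOLLOW(S) with $
iter 1:
  B→B a c: FOLLOW(B) ⊇ FIRST(a) = {a}; new: +{a}
  S→A S: FOLLOW(A) ⊇ FIRST(S) = {a,b,c}; new: +{a,b,c}
  S→a C: FOLLOW(C) ⊇ FOLLOW(S) ⊇ {$}; new: +{$}
  S→c B: FOLLOW(B) ⊇ FOLLOW(S) ⊇ {$}; new: +{$}
  FOLLOW(S)={$}  FOLLOW(A)={a,b,c}  FOLLOW(B)={$,a}  FOLLOW(C)={$}
iter 2: — fixpoint
  FOLLOW(S)={$}  FOLLOW(A)={a,b,c}  FOLLOW(B)={$,a}  FOLLOW(C)={$}

FOLLOW(B) = ["$", "a"]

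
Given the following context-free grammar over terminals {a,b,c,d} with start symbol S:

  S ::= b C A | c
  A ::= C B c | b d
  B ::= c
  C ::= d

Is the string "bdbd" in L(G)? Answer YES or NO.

Convert to CNF:
  S -> T1 X4 | c
  A -> C X3 | T1 T2
  B -> c
  C -> d
  T0 -> c
  T1 -> b
  T2 -> d
  X3 -> B T0
  X4 -> C A

CYK fill:
  cell(0,0) b: {T1}  orig:{}
  cell(1,1) d: {C,T2}  orig:{C}
  cell(2,2) b: {T1}  orig:{}
  cell(3,3) d: {C,T2}  orig:{C}
  cell(0,1) bd: {A}
  cell(1,2) db: ∅
  cell(2,3) bd: {A}
  cell(0,2) bdb: ∅
  cell(1,3) dbd: {X4}  orig:{}
  cell(0,3) bdbd: {S}

S ∈ T[0,3] ⇒ YES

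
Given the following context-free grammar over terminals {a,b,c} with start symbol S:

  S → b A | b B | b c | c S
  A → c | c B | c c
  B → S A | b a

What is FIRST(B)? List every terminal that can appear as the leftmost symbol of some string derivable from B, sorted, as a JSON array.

Compute FIRST by fixpoint:
iter 1:
  A via A→c: +{c}
  B via B→b a: +{b}
  S via S→b A: +{b}
  S via S→c S: +{c}
  FIRST[S]={b,c}  FIRST[A]={c}  FIRST[B]={b}
iter 2:
  B via B→S A: +{c}
  FIRST[S]={b,c}  FIRST[A]={c}  FIRST[B]={b,c}
iter 3: (stable)
  FIRST[S]={b,c}  FIRST[A]={c}  FIRST[B]={b,c}

FIRST(B) = ["b", "c"]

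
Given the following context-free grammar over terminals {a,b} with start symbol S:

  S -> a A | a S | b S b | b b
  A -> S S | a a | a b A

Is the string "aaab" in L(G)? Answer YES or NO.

Convert to CNF:
  S -> T0 A | T0 S | T1 T1 | T1 X3
  A -> S S | T0 T0 | T0 X2
  T0 -> a
  T1 -> b
  X2 -> T1 A
  X3 -> S T1

Fill CYK table bottom-up:
  cell(0,0) a: {T0}  orig:{}
  cell(1,1) a: {T0}  orig:{}
  cell(2,2) a: {T0}  orig:{}
  cell(3,3) b: {T1}  orig:{}
  cell(0,1) aa: {A}
  cell(1,2) aa: {A}
  cell(2,3) ab: ∅
  cell(0,2) aaa: {S}
  cell(1,3) aab: ∅
  cell(0,3) aaab: {X3}  orig:{}

S ∉ T[0,3] ⇒ NO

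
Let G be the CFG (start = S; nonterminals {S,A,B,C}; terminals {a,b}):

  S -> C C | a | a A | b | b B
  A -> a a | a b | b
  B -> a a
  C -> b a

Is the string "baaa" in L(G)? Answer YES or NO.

Convert to CNF:
  S -> C C | T0 A | T1 B | a | b
  A -> T0 T0 | T0 T1 | b
  B -> T0 T0
  C -> T1 T0
  T0 -> a
  T1 -> b

CYK table (by increasing span):
  [0..0]={A,S,T1}  "b"  orig:{A,S}
  [1..1]={S,T0}  "a"  orig:{S}
  [2..2]={S,T0}  "a"  orig:{S}
  [3..3]={S,T0}  "a"  orig:{S}
  [0..1]={C}  "ba"
  [1..2]={A,B}  "aa"
  [2..3]={A,B}  "aa"
  [0..2]={S}  "baa"
  [1..3]={S}  "aaa"
  [0..3]=∅  "baaa"

S ∉ T[0,3] ⇒ NO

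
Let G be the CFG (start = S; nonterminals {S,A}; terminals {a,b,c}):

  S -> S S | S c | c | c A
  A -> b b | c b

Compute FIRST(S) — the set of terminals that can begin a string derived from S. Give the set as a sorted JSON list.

FIRST sets, iterate to fixpoint:
round 1:
  A via A→b b: +{b}
  A via A→c b: +{c}
  S via S→c: +{c}
  FIRST(S)={c}  FIRST(A)={b,c}
round 2: (stable)
  FIRST(S)={c}  FIRST(A)={b,c}

FIRST(S) = ["c"]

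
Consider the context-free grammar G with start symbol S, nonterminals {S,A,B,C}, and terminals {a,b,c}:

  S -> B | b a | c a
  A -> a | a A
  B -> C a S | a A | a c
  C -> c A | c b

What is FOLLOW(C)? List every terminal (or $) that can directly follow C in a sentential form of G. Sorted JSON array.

FIRST iteration:
round 1:
  A via A→a: +{a}
  B via B→a A: +{a}
  C via C→c A: +{c}
  S via S→B: +{a}
  S via S→b a: +{b}
  S via S→c a: +{c}
  FIRST(S)={a,b,c}  FIRST(A)={a}  FIRST(B)={a}  FIRST(C)={c}
round 2:
  B via B→C a S: +{c}
  FIRST(S)={a,b,c}  FIRST(A)={a}  FIRST(B)={a,c}  FIRST(C)={c}
round 3: (stable)
  FIRST(S)={a,b,c}  FIRST(A)={a}  FIRST(B)={a,c}  FIRST(C)={c}

FOLLOW iteration:
initialize: $ ∈ FOLLOW(S)
[1]
  B→C a S: FOLLOW(C) ⊇ FIRST(a) = {a}; new: +{a}
  C→c A: FOLLOW(A) ⊇ FOLLOW(C) ⊇ {a}; new: +{a}
  S→B: FOLLOW(B) ⊇ FOLLOW(S) ⊇ {$}; new: +{$}
  FOLLOW[S]={$}  FOLLOW[A]={a}  FOLLOW[B]={$}  FOLLOW[C]={a}
[2]
  B→a A: FOLLOW(A) ⊇ FOLLOW(B) ⊇ {$}; new: +{$}
  FOLLOW[S]={$}  FOLLOW[A]={$,a}  FOLLOW[B]={$}  FOLLOW[C]={a}
[3] — fixpoint
  FOLLOW[S]={$}  FOLLOW[A]={$,a}  FOLLOW[B]={$}  FOLLOW[C]={a}

FOLLOW(C) = ["a"]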